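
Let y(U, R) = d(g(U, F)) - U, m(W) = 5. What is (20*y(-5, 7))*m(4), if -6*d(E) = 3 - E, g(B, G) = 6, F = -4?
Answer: 550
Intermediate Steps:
d(E) = -½ + E/6 (d(E) = -(3 - E)/6 = -½ + E/6)
y(U, R) = ½ - U (y(U, R) = (-½ + (⅙)*6) - U = (-½ + 1) - U = ½ - U)
(20*y(-5, 7))*m(4) = (20*(½ - 1*(-5)))*5 = (20*(½ + 5))*5 = (20*(11/2))*5 = 110*5 = 550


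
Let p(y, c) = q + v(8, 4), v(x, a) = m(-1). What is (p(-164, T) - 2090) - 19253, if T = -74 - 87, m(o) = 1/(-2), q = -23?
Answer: -42733/2 ≈ -21367.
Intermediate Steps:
m(o) = -½
T = -161
v(x, a) = -½
p(y, c) = -47/2 (p(y, c) = -23 - ½ = -47/2)
(p(-164, T) - 2090) - 19253 = (-47/2 - 2090) - 19253 = -4227/2 - 19253 = -42733/2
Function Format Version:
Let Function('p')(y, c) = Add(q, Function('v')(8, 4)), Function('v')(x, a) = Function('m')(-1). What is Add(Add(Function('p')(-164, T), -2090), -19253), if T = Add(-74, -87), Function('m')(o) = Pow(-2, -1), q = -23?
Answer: Rational(-42733, 2) ≈ -21367.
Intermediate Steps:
Function('m')(o) = Rational(-1, 2)
T = -161
Function('v')(x, a) = Rational(-1, 2)
Function('p')(y, c) = Rational(-47, 2) (Function('p')(y, c) = Add(-23, Rational(-1, 2)) = Rational(-47, 2))
Add(Add(Function('p')(-164, T), -2090), -19253) = Add(Add(Rational(-47, 2), -2090), -19253) = Add(Rational(-4227, 2), -19253) = Rational(-42733, 2)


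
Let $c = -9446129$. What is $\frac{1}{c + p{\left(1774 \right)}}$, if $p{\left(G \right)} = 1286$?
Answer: $- \frac{1}{9444843} \approx -1.0588 \cdot 10^{-7}$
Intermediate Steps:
$\frac{1}{c + p{\left(1774 \right)}} = \frac{1}{-9446129 + 1286} = \frac{1}{-9444843} = - \frac{1}{9444843}$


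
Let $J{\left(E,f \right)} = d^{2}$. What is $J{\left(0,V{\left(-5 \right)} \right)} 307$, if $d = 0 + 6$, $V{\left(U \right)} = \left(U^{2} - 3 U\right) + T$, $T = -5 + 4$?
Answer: $11052$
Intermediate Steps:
$T = -1$
$V{\left(U \right)} = -1 + U^{2} - 3 U$ ($V{\left(U \right)} = \left(U^{2} - 3 U\right) - 1 = -1 + U^{2} - 3 U$)
$d = 6$
$J{\left(E,f \right)} = 36$ ($J{\left(E,f \right)} = 6^{2} = 36$)
$J{\left(0,V{\left(-5 \right)} \right)} 307 = 36 \cdot 307 = 11052$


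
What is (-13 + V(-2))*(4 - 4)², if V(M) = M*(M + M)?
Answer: 0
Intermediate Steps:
V(M) = 2*M² (V(M) = M*(2*M) = 2*M²)
(-13 + V(-2))*(4 - 4)² = (-13 + 2*(-2)²)*(4 - 4)² = (-13 + 2*4)*0² = (-13 + 8)*0 = -5*0 = 0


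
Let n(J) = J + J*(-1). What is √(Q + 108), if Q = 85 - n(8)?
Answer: √193 ≈ 13.892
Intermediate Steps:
n(J) = 0 (n(J) = J - J = 0)
Q = 85 (Q = 85 - 1*0 = 85 + 0 = 85)
√(Q + 108) = √(85 + 108) = √193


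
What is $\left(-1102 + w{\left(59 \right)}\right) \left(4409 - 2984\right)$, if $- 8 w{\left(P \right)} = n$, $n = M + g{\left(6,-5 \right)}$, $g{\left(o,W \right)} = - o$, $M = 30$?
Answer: $-1574625$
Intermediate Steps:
$n = 24$ ($n = 30 - 6 = 24$)
$w{\left(P \right)} = -3$ ($w{\left(P \right)} = \left(- \frac{1}{8}\right) 24 = -3$)
$\left(-1102 + w{\left(59 \right)}\right) \left(4409 - 2984\right) = \left(-1102 - 3\right) \left(4409 - 2984\right) = \left(-1105\right) 1425 = -1574625$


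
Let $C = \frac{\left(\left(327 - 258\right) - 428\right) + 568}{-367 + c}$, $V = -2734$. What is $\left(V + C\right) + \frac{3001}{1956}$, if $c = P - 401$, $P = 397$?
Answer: $- \frac{1983293617}{725676} \approx -2733.0$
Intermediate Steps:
$c = -4$ ($c = 397 - 401 = -4$)
$C = - \frac{209}{371}$ ($C = \frac{\left(\left(327 - 258\right) - 428\right) + 568}{-367 - 4} = \frac{\left(69 - 428\right) + 568}{-371} = \left(-359 + 568\right) \left(- \frac{1}{371}\right) = 209 \left(- \frac{1}{371}\right) = - \frac{209}{371} \approx -0.56334$)
$\left(V + C\right) + \frac{3001}{1956} = \left(-2734 - \frac{209}{371}\right) + \frac{3001}{1956} = - \frac{1014523}{371} + 3001 \cdot \frac{1}{1956} = - \frac{1014523}{371} + \frac{3001}{1956} = - \frac{1983293617}{725676}$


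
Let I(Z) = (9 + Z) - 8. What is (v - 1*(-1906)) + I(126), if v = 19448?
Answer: 21481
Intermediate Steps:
I(Z) = 1 + Z
(v - 1*(-1906)) + I(126) = (19448 - 1*(-1906)) + (1 + 126) = (19448 + 1906) + 127 = 21354 + 127 = 21481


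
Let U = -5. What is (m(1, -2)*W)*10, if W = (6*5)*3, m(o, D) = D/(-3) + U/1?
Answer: -3900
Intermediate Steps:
m(o, D) = -5 - D/3 (m(o, D) = D/(-3) - 5/1 = D*(-⅓) - 5*1 = -D/3 - 5 = -5 - D/3)
W = 90 (W = 30*3 = 90)
(m(1, -2)*W)*10 = ((-5 - ⅓*(-2))*90)*10 = ((-5 + ⅔)*90)*10 = -13/3*90*10 = -390*10 = -3900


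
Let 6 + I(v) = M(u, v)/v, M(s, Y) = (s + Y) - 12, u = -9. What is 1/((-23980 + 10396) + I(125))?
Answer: -125/1698646 ≈ -7.3588e-5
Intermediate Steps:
M(s, Y) = -12 + Y + s (M(s, Y) = (Y + s) - 12 = -12 + Y + s)
I(v) = -6 + (-21 + v)/v (I(v) = -6 + (-12 + v - 9)/v = -6 + (-21 + v)/v)
1/((-23980 + 10396) + I(125)) = 1/((-23980 + 10396) + (-5 - 21/125)) = 1/(-13584 + (-5 - 21*1/125)) = 1/(-13584 + (-5 - 21/125)) = 1/(-13584 - 646/125) = 1/(-1698646/125) = -125/1698646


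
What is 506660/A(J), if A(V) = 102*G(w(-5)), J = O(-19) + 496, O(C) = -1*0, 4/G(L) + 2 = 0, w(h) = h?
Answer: -126665/51 ≈ -2483.6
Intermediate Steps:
G(L) = -2 (G(L) = 4/(-2 + 0) = 4/(-2) = 4*(-1/2) = -2)
O(C) = 0
J = 496 (J = 0 + 496 = 496)
A(V) = -204 (A(V) = 102*(-2) = -204)
506660/A(J) = 506660/(-204) = 506660*(-1/204) = -126665/51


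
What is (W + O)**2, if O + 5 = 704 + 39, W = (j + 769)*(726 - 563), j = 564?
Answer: 47531412289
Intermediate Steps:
W = 217279 (W = (564 + 769)*(726 - 563) = 1333*163 = 217279)
O = 738 (O = -5 + (704 + 39) = -5 + 743 = 738)
(W + O)**2 = (217279 + 738)**2 = 218017**2 = 47531412289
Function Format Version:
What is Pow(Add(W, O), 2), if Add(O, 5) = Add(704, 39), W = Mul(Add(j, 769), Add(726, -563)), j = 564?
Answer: 47531412289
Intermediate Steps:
W = 217279 (W = Mul(Add(564, 769), Add(726, -563)) = Mul(1333, 163) = 217279)
O = 738 (O = Add(-5, Add(704, 39)) = Add(-5, 743) = 738)
Pow(Add(W, O), 2) = Pow(Add(217279, 738), 2) = Pow(218017, 2) = 47531412289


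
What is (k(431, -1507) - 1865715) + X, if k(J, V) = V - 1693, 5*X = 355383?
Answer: -8989192/5 ≈ -1.7978e+6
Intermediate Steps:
X = 355383/5 (X = (1/5)*355383 = 355383/5 ≈ 71077.)
k(J, V) = -1693 + V
(k(431, -1507) - 1865715) + X = ((-1693 - 1507) - 1865715) + 355383/5 = (-3200 - 1865715) + 355383/5 = -1868915 + 355383/5 = -8989192/5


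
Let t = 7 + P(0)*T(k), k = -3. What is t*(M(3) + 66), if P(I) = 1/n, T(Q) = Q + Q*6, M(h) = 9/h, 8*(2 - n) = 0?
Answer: -483/2 ≈ -241.50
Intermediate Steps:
n = 2 (n = 2 - ⅛*0 = 2 + 0 = 2)
T(Q) = 7*Q (T(Q) = Q + 6*Q = 7*Q)
P(I) = ½ (P(I) = 1/2 = ½)
t = -7/2 (t = 7 + (7*(-3))/2 = 7 + (½)*(-21) = 7 - 21/2 = -7/2 ≈ -3.5000)
t*(M(3) + 66) = -7*(9/3 + 66)/2 = -7*(9*(⅓) + 66)/2 = -7*(3 + 66)/2 = -7/2*69 = -483/2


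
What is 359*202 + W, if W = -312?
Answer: 72206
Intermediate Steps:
359*202 + W = 359*202 - 312 = 72518 - 312 = 72206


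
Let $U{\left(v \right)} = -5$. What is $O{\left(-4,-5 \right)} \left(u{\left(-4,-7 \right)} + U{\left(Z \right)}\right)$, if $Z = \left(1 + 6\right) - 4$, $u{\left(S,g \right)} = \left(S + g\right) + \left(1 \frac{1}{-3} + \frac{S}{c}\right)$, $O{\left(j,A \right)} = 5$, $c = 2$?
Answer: $- \frac{275}{3} \approx -91.667$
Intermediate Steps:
$u{\left(S,g \right)} = - \frac{1}{3} + g + \frac{3 S}{2}$ ($u{\left(S,g \right)} = \left(S + g\right) + \left(1 \frac{1}{-3} + \frac{S}{2}\right) = \left(S + g\right) + \left(1 \left(- \frac{1}{3}\right) + S \frac{1}{2}\right) = \left(S + g\right) + \left(- \frac{1}{3} + \frac{S}{2}\right) = - \frac{1}{3} + g + \frac{3 S}{2}$)
$Z = 3$ ($Z = 7 - 4 = 3$)
$O{\left(-4,-5 \right)} \left(u{\left(-4,-7 \right)} + U{\left(Z \right)}\right) = 5 \left(\left(- \frac{1}{3} - 7 + \frac{3}{2} \left(-4\right)\right) - 5\right) = 5 \left(\left(- \frac{1}{3} - 7 - 6\right) - 5\right) = 5 \left(- \frac{40}{3} - 5\right) = 5 \left(- \frac{55}{3}\right) = - \frac{275}{3}$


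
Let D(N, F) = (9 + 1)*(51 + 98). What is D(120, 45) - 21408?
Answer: -19918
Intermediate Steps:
D(N, F) = 1490 (D(N, F) = 10*149 = 1490)
D(120, 45) - 21408 = 1490 - 21408 = -19918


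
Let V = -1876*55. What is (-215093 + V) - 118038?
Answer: -436311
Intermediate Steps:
V = -103180
(-215093 + V) - 118038 = (-215093 - 103180) - 118038 = -318273 - 118038 = -436311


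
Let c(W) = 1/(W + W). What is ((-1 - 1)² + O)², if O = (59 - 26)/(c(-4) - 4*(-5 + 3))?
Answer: 29584/441 ≈ 67.084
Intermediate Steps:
c(W) = 1/(2*W)
O = 88/21 (O = (59 - 26)/((½)/(-4) - 4*(-5 + 3)) = 33/((½)*(-¼) - 4*(-2)) = 33/(-⅛ + 8) = 33/(63/8) = 33*(8/63) = 88/21 ≈ 4.1905)
((-1 - 1)² + O)² = ((-1 - 1)² + 88/21)² = ((-2)² + 88/21)² = (4 + 88/21)² = (172/21)² = 29584/441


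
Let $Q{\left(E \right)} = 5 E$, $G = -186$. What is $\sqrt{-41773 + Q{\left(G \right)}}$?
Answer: $i \sqrt{42703} \approx 206.65 i$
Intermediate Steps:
$\sqrt{-41773 + Q{\left(G \right)}} = \sqrt{-41773 + 5 \left(-186\right)} = \sqrt{-41773 - 930} = \sqrt{-42703} = i \sqrt{42703}$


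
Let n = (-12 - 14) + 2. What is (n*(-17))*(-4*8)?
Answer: -13056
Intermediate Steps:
n = -24 (n = -26 + 2 = -24)
(n*(-17))*(-4*8) = (-24*(-17))*(-4*8) = 408*(-32) = -13056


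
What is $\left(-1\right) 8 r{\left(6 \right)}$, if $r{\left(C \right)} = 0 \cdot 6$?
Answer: $0$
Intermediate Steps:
$r{\left(C \right)} = 0$
$\left(-1\right) 8 r{\left(6 \right)} = \left(-1\right) 8 \cdot 0 = \left(-8\right) 0 = 0$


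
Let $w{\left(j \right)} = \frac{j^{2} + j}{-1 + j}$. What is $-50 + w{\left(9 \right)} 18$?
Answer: $\frac{305}{2} \approx 152.5$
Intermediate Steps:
$w{\left(j \right)} = \frac{j + j^{2}}{-1 + j}$
$-50 + w{\left(9 \right)} 18 = -50 + \frac{9 \left(1 + 9\right)}{-1 + 9} \cdot 18 = -50 + 9 \cdot \frac{1}{8} \cdot 10 \cdot 18 = -50 + \frac{45}{4} \cdot 18 = -50 + \frac{405}{2} = \frac{305}{2}$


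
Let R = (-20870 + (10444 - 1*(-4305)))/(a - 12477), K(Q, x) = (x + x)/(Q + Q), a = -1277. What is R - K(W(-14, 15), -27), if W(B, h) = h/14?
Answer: 1763609/68770 ≈ 25.645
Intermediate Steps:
W(B, h) = h/14 (W(B, h) = h*(1/14) = h/14)
K(Q, x) = x/Q (K(Q, x) = (2*x)/((2*Q)) = (2*x)*(1/(2*Q)) = x/Q)
R = 6121/13754 (R = (-20870 + (10444 - 1*(-4305)))/(-1277 - 12477) = (-20870 + (10444 + 4305))/(-13754) = (-20870 + 14749)*(-1/13754) = -6121*(-1/13754) = 6121/13754 ≈ 0.44503)
R - K(W(-14, 15), -27) = 6121/13754 - (-27)/((1/14)*15) = 6121/13754 - (-27)/15/14 = 6121/13754 - (-27)*14/15 = 6121/13754 - 1*(-126/5) = 6121/13754 + 126/5 = 1763609/68770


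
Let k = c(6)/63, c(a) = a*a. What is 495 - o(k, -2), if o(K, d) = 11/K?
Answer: 1903/4 ≈ 475.75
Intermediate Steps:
c(a) = a²
k = 4/7 (k = 6²/63 = 36*(1/63) = 4/7 ≈ 0.57143)
495 - o(k, -2) = 495 - 11/4/7 = 495 - 11*7/4 = 495 - 1*77/4 = 495 - 77/4 = 1903/4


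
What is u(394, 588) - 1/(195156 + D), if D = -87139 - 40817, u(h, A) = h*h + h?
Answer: 10458335999/67200 ≈ 1.5563e+5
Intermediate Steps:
u(h, A) = h + h² (u(h, A) = h² + h = h + h²)
D = -127956
u(394, 588) - 1/(195156 + D) = 394*(1 + 394) - 1/(195156 - 127956) = 394*395 - 1/67200 = 155630 - 1*1/67200 = 155630 - 1/67200 = 10458335999/67200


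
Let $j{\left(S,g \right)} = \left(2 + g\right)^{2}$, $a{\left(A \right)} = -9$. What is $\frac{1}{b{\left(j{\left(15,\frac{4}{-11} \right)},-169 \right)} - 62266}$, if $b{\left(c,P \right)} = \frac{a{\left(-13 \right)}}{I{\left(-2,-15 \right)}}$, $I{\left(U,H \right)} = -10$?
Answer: $- \frac{10}{622651} \approx -1.606 \cdot 10^{-5}$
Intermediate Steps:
$b{\left(c,P \right)} = \frac{9}{10}$ ($b{\left(c,P \right)} = - \frac{9}{-10} = \left(-9\right) \left(- \frac{1}{10}\right) = \frac{9}{10}$)
$\frac{1}{b{\left(j{\left(15,\frac{4}{-11} \right)},-169 \right)} - 62266} = \frac{1}{\frac{9}{10} - 62266} = \frac{1}{- \frac{622651}{10}} = - \frac{10}{622651}$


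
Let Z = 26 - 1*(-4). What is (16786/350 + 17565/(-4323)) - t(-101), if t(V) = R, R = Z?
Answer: 500634/36025 ≈ 13.897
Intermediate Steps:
Z = 30 (Z = 26 + 4 = 30)
R = 30
t(V) = 30
(16786/350 + 17565/(-4323)) - t(-101) = (16786/350 + 17565/(-4323)) - 1*30 = (16786*(1/350) + 17565*(-1/4323)) - 30 = (1199/25 - 5855/1441) - 30 = 1581384/36025 - 30 = 500634/36025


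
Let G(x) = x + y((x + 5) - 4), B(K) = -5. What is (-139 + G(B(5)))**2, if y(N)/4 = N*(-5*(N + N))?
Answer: 614656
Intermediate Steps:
y(N) = -40*N**2 (y(N) = 4*(N*(-5*(N + N))) = 4*(N*(-10*N)) = 4*(-10*N**2) = -40*N**2)
G(x) = x - 40*(1 + x)**2 (G(x) = x - 40*((x + 5) - 4)**2 = x - 40*((5 + x) - 4)**2 = x - 40*(1 + x)**2)
(-139 + G(B(5)))**2 = (-139 + (-5 - 40*(1 - 5)**2))**2 = (-139 + (-5 - 40*(-4)**2))**2 = (-139 + (-5 - 40*16))**2 = (-139 + (-5 - 640))**2 = (-139 - 645)**2 = (-784)**2 = 614656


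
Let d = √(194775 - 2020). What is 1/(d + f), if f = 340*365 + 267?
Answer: 124367/15466957934 - √192755/15466957934 ≈ 8.0124e-6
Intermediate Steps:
f = 124367 (f = 124100 + 267 = 124367)
d = √192755 ≈ 439.04
1/(d + f) = 1/(√192755 + 124367) = 1/(124367 + √192755)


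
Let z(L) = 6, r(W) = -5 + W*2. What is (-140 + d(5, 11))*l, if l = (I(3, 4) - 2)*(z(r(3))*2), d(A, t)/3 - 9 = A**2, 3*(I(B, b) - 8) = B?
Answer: -3192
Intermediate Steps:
r(W) = -5 + 2*W
I(B, b) = 8 + B/3
d(A, t) = 27 + 3*A**2
l = 84 (l = ((8 + (1/3)*3) - 2)*(6*2) = ((8 + 1) - 2)*12 = (9 - 2)*12 = 7*12 = 84)
(-140 + d(5, 11))*l = (-140 + (27 + 3*5**2))*84 = (-140 + (27 + 3*25))*84 = (-140 + (27 + 75))*84 = (-140 + 102)*84 = -38*84 = -3192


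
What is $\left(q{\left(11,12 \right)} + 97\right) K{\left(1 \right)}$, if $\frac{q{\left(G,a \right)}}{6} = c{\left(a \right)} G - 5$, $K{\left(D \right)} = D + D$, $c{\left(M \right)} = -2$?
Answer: $-130$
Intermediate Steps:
$K{\left(D \right)} = 2 D$
$q{\left(G,a \right)} = -30 - 12 G$ ($q{\left(G,a \right)} = 6 \left(- 2 G - 5\right) = 6 \left(-5 - 2 G\right) = -30 - 12 G$)
$\left(q{\left(11,12 \right)} + 97\right) K{\left(1 \right)} = \left(\left(-30 - 132\right) + 97\right) 2 \cdot 1 = \left(\left(-30 - 132\right) + 97\right) 2 = \left(-162 + 97\right) 2 = \left(-65\right) 2 = -130$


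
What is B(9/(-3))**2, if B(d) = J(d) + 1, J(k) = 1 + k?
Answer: 1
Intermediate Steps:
B(d) = 2 + d (B(d) = (1 + d) + 1 = 2 + d)
B(9/(-3))**2 = (2 + 9/(-3))**2 = (2 + 9*(-1/3))**2 = (2 - 3)**2 = (-1)**2 = 1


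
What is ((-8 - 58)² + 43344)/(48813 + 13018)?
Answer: 47700/61831 ≈ 0.77146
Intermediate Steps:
((-8 - 58)² + 43344)/(48813 + 13018) = ((-66)² + 43344)/61831 = (4356 + 43344)*(1/61831) = 47700*(1/61831) = 47700/61831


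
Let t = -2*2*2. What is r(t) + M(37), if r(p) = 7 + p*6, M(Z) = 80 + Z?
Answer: 76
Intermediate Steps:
t = -8 (t = -4*2 = -8)
r(p) = 7 + 6*p
r(t) + M(37) = (7 + 6*(-8)) + (80 + 37) = (7 - 48) + 117 = -41 + 117 = 76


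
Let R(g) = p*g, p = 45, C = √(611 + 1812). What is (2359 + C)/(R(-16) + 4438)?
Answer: 2359/3718 + √2423/3718 ≈ 0.64772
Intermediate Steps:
C = √2423 ≈ 49.224
R(g) = 45*g
(2359 + C)/(R(-16) + 4438) = (2359 + √2423)/(45*(-16) + 4438) = (2359 + √2423)/(-720 + 4438) = (2359 + √2423)/3718 = (2359 + √2423)*(1/3718) = 2359/3718 + √2423/3718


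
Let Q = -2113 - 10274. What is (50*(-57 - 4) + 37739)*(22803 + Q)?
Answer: 361320624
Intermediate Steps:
Q = -12387
(50*(-57 - 4) + 37739)*(22803 + Q) = (50*(-57 - 4) + 37739)*(22803 - 12387) = (50*(-61) + 37739)*10416 = (-3050 + 37739)*10416 = 34689*10416 = 361320624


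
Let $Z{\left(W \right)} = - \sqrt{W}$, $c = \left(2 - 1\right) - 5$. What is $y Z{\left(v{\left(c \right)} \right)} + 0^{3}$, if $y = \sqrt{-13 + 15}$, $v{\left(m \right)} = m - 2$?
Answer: $- 2 i \sqrt{3} \approx - 3.4641 i$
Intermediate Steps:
$c = -4$ ($c = 1 - 5 = -4$)
$v{\left(m \right)} = -2 + m$
$y = \sqrt{2} \approx 1.4142$
$y Z{\left(v{\left(c \right)} \right)} + 0^{3} = \sqrt{2} \left(- \sqrt{-2 - 4}\right) + 0^{3} = \sqrt{2} \left(- \sqrt{-6}\right) + 0 = \sqrt{2} \left(- i \sqrt{6}\right) + 0 = - 2 i \sqrt{3} + 0 = - 2 i \sqrt{3}$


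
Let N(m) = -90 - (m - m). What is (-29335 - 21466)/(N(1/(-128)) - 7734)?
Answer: 50801/7824 ≈ 6.4930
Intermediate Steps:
N(m) = -90 (N(m) = -90 - 1*0 = -90 + 0 = -90)
(-29335 - 21466)/(N(1/(-128)) - 7734) = (-29335 - 21466)/(-90 - 7734) = -50801/(-7824) = -50801*(-1/7824) = 50801/7824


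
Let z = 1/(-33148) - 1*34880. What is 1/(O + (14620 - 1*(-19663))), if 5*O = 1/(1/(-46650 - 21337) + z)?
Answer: 393033608960075/13474371213724618149 ≈ 2.9169e-5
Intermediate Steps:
z = -1156202241/33148 (z = -1/33148 - 34880 = -1156202241/33148 ≈ -34880.)
O = -2253633076/393033608960075 (O = 1/(5*(1/(-46650 - 21337) - 1156202241/33148)) = 1/(5*(1/(-67987) - 1156202241/33148)) = 1/(5*(-1/67987 - 1156202241/33148)) = 1/(5*(-78606721792015/2253633076)) = (⅕)*(-2253633076/78606721792015) = -2253633076/393033608960075 ≈ -5.7339e-6)
1/(O + (14620 - 1*(-19663))) = 1/(-2253633076/393033608960075 + (14620 - 1*(-19663))) = 1/(-2253633076/393033608960075 + (14620 + 19663)) = 1/(-2253633076/393033608960075 + 34283) = 1/(13474371213724618149/393033608960075) = 393033608960075/13474371213724618149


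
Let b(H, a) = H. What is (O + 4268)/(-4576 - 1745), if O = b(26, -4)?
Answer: -4294/6321 ≈ -0.67932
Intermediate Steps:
O = 26
(O + 4268)/(-4576 - 1745) = (26 + 4268)/(-4576 - 1745) = 4294/(-6321) = 4294*(-1/6321) = -4294/6321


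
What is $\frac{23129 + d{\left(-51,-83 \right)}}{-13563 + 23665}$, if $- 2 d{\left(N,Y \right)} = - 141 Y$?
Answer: $\frac{34555}{20204} \approx 1.7103$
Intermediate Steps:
$d{\left(N,Y \right)} = \frac{141 Y}{2}$ ($d{\left(N,Y \right)} = - \frac{\left(-141\right) Y}{2} = \frac{141 Y}{2}$)
$\frac{23129 + d{\left(-51,-83 \right)}}{-13563 + 23665} = \frac{23129 + \frac{141}{2} \left(-83\right)}{-13563 + 23665} = \frac{23129 - \frac{11703}{2}}{10102} = \frac{34555}{2} \cdot \frac{1}{10102} = \frac{34555}{20204}$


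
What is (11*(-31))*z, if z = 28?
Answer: -9548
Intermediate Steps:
(11*(-31))*z = (11*(-31))*28 = -341*28 = -9548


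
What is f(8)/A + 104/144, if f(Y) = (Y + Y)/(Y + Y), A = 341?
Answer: 4451/6138 ≈ 0.72515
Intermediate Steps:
f(Y) = 1 (f(Y) = (2*Y)/((2*Y)) = (2*Y)*(1/(2*Y)) = 1)
f(8)/A + 104/144 = 1/341 + 104/144 = 1*(1/341) + 104*(1/144) = 1/341 + 13/18 = 4451/6138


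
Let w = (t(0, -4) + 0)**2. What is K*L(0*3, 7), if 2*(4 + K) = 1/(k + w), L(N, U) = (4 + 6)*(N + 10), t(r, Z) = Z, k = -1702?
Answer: -337225/843 ≈ -400.03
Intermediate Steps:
L(N, U) = 100 + 10*N (L(N, U) = 10*(10 + N) = 100 + 10*N)
w = 16 (w = (-4 + 0)**2 = (-4)**2 = 16)
K = -13489/3372 (K = -4 + 1/(2*(-1702 + 16)) = -4 + (1/2)/(-1686) = -4 + (1/2)*(-1/1686) = -4 - 1/3372 = -13489/3372 ≈ -4.0003)
K*L(0*3, 7) = -13489*(100 + 10*(0*3))/3372 = -13489*(100 + 10*0)/3372 = -13489*(100 + 0)/3372 = -13489/3372*100 = -337225/843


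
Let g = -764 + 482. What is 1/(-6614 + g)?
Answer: -1/6896 ≈ -0.00014501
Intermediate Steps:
g = -282
1/(-6614 + g) = 1/(-6614 - 282) = 1/(-6896) = -1/6896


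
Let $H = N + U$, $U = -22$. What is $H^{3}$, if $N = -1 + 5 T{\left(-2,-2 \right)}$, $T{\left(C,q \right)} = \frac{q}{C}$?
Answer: $-5832$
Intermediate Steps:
$N = 4$ ($N = -1 + 5 \left(- \frac{2}{-2}\right) = -1 + 5 \left(\left(-2\right) \left(- \frac{1}{2}\right)\right) = -1 + 5 \cdot 1 = -1 + 5 = 4$)
$H = -18$ ($H = 4 - 22 = -18$)
$H^{3} = \left(-18\right)^{3} = -5832$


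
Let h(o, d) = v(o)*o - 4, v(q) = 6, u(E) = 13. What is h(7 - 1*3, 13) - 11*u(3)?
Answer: -123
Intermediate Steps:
h(o, d) = -4 + 6*o (h(o, d) = 6*o - 4 = -4 + 6*o)
h(7 - 1*3, 13) - 11*u(3) = (-4 + 6*(7 - 1*3)) - 11*13 = (-4 + 6*(7 - 3)) - 143 = (-4 + 6*4) - 143 = (-4 + 24) - 143 = 20 - 143 = -123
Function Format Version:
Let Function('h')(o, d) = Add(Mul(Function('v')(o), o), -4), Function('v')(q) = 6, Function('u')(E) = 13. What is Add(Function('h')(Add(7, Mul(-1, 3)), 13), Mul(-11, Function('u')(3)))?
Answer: -123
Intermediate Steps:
Function('h')(o, d) = Add(-4, Mul(6, o)) (Function('h')(o, d) = Add(Mul(6, o), -4) = Add(-4, Mul(6, o)))
Add(Function('h')(Add(7, Mul(-1, 3)), 13), Mul(-11, Function('u')(3))) = Add(Add(-4, Mul(6, Add(7, Mul(-1, 3)))), Mul(-11, 13)) = Add(Add(-4, Mul(6, Add(7, -3))), -143) = Add(Add(-4, Mul(6, 4)), -143) = Add(Add(-4, 24), -143) = Add(20, -143) = -123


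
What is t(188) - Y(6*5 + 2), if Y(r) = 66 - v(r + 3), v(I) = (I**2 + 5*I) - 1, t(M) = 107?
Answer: 1440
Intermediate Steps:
v(I) = -1 + I**2 + 5*I
Y(r) = 52 - (3 + r)**2 - 5*r (Y(r) = 66 - (-1 + (r + 3)**2 + 5*(r + 3)) = 66 - (-1 + (3 + r)**2 + 5*(3 + r)) = 66 - (-1 + (3 + r)**2 + (15 + 5*r)) = 66 - (14 + (3 + r)**2 + 5*r) = 66 + (-14 - (3 + r)**2 - 5*r) = 52 - (3 + r)**2 - 5*r)
t(188) - Y(6*5 + 2) = 107 - (43 - (6*5 + 2)**2 - 11*(6*5 + 2)) = 107 - (43 - (30 + 2)**2 - 11*(30 + 2)) = 107 - (43 - 1*32**2 - 11*32) = 107 - (43 - 1*1024 - 352) = 107 - (43 - 1024 - 352) = 107 - 1*(-1333) = 107 + 1333 = 1440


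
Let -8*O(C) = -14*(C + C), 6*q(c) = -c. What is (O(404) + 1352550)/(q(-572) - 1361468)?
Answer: -2030946/2042059 ≈ -0.99456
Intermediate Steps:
q(c) = -c/6 (q(c) = (-c)/6 = -c/6)
O(C) = 7*C/2 (O(C) = -(-7)*(C + C)/4 = -(-7)*2*C/4 = -(-7)*C/2 = 7*C/2)
(O(404) + 1352550)/(q(-572) - 1361468) = ((7/2)*404 + 1352550)/(-⅙*(-572) - 1361468) = (1414 + 1352550)/(286/3 - 1361468) = 1353964/(-4084118/3) = 1353964*(-3/4084118) = -2030946/2042059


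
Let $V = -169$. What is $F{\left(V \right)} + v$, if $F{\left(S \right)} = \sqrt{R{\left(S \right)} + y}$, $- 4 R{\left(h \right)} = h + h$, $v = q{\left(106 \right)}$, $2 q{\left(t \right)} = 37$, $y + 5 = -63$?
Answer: $\frac{37}{2} + \frac{\sqrt{66}}{2} \approx 22.562$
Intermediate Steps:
$y = -68$ ($y = -5 - 63 = -68$)
$q{\left(t \right)} = \frac{37}{2}$ ($q{\left(t \right)} = \frac{1}{2} \cdot 37 = \frac{37}{2}$)
$v = \frac{37}{2} \approx 18.5$
$R{\left(h \right)} = - \frac{h}{2}$ ($R{\left(h \right)} = - \frac{h + h}{4} = - \frac{2 h}{4} = - \frac{h}{2}$)
$F{\left(S \right)} = \sqrt{-68 - \frac{S}{2}}$ ($F{\left(S \right)} = \sqrt{- \frac{S}{2} - 68} = \sqrt{-68 - \frac{S}{2}}$)
$F{\left(V \right)} + v = \frac{\sqrt{-272 - -338}}{2} + \frac{37}{2} = \frac{\sqrt{-272 + 338}}{2} + \frac{37}{2} = \frac{\sqrt{66}}{2} + \frac{37}{2} = \frac{37}{2} + \frac{\sqrt{66}}{2}$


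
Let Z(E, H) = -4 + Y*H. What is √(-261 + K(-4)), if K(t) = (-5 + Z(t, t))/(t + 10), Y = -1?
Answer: I*√9426/6 ≈ 16.181*I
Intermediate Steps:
Z(E, H) = -4 - H
K(t) = (-9 - t)/(10 + t) (K(t) = (-5 + (-4 - t))/(t + 10) = (-9 - t)/(10 + t))
√(-261 + K(-4)) = √(-261 + (-9 - 1*(-4))/(10 - 4)) = √(-261 + (-9 + 4)/6) = √(-261 + (⅙)*(-5)) = √(-261 - ⅚) = √(-1571/6) = I*√9426/6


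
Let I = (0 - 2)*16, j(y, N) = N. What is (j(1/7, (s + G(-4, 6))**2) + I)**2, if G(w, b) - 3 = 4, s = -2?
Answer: 49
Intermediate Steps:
G(w, b) = 7 (G(w, b) = 3 + 4 = 7)
I = -32 (I = -2*16 = -32)
(j(1/7, (s + G(-4, 6))**2) + I)**2 = ((-2 + 7)**2 - 32)**2 = (5**2 - 32)**2 = (25 - 32)**2 = (-7)**2 = 49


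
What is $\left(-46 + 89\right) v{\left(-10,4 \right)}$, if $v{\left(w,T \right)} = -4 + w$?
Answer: $-602$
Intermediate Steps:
$\left(-46 + 89\right) v{\left(-10,4 \right)} = \left(-46 + 89\right) \left(-4 - 10\right) = 43 \left(-14\right) = -602$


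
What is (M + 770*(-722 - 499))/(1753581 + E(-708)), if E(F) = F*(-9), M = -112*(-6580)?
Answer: -203210/1759953 ≈ -0.11546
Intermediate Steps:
M = 736960
E(F) = -9*F
(M + 770*(-722 - 499))/(1753581 + E(-708)) = (736960 + 770*(-722 - 499))/(1753581 - 9*(-708)) = (736960 + 770*(-1221))/(1753581 + 6372) = (736960 - 940170)/1759953 = -203210*1/1759953 = -203210/1759953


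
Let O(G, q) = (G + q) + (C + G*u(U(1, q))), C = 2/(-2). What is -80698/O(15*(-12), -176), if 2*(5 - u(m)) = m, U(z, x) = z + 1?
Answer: 80698/1077 ≈ 74.928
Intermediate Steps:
U(z, x) = 1 + z
u(m) = 5 - m/2
C = -1 (C = 2*(-½) = -1)
O(G, q) = -1 + q + 5*G (O(G, q) = (G + q) + (-1 + G*(5 - (1 + 1)/2)) = (G + q) + (-1 + G*(5 - ½*2)) = (G + q) + (-1 + G*(5 - 1)) = (G + q) + (-1 + G*4) = (G + q) + (-1 + 4*G) = -1 + q + 5*G)
-80698/O(15*(-12), -176) = -80698/(-1 - 176 + 5*(15*(-12))) = -80698/(-1 - 176 + 5*(-180)) = -80698/(-1 - 176 - 900) = -80698/(-1077) = -80698*(-1/1077) = 80698/1077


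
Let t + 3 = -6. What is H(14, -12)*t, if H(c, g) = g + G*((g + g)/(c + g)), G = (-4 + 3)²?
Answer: 216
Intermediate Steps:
G = 1 (G = (-1)² = 1)
t = -9 (t = -3 - 6 = -9)
H(c, g) = g + 2*g/(c + g) (H(c, g) = g + 1*((g + g)/(c + g)) = g + 1*((2*g)/(c + g)) = g + 1*(2*g/(c + g)) = g + 2*g/(c + g))
H(14, -12)*t = -12*(2 + 14 - 12)/(14 - 12)*(-9) = -12*4/2*(-9) = -12*½*4*(-9) = -24*(-9) = 216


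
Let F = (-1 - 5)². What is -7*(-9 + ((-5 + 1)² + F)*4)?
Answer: -1393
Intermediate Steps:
F = 36 (F = (-6)² = 36)
-7*(-9 + ((-5 + 1)² + F)*4) = -7*(-9 + ((-5 + 1)² + 36)*4) = -7*(-9 + ((-4)² + 36)*4) = -7*(-9 + (16 + 36)*4) = -7*(-9 + 52*4) = -7*(-9 + 208) = -7*199 = -1393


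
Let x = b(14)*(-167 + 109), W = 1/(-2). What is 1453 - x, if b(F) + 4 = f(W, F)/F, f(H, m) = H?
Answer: 17065/14 ≈ 1218.9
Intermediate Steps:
W = -½ (W = 1*(-½) = -½ ≈ -0.50000)
b(F) = -4 - 1/(2*F)
x = 3277/14 (x = (-4 - ½/14)*(-167 + 109) = (-4 - ½*1/14)*(-58) = (-4 - 1/28)*(-58) = -113/28*(-58) = 3277/14 ≈ 234.07)
1453 - x = 1453 - 1*3277/14 = 1453 - 3277/14 = 17065/14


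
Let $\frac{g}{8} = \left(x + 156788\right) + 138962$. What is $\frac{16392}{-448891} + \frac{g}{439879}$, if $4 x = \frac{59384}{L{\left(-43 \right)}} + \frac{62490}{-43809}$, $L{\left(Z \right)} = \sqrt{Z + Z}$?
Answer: $\frac{15404183793736436}{2883475146331967} - \frac{59384 i \sqrt{86}}{18914797} \approx 5.3422 - 0.029115 i$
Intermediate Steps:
$L{\left(Z \right)} = \sqrt{2} \sqrt{Z}$ ($L{\left(Z \right)} = \sqrt{2 Z} = \sqrt{2} \sqrt{Z}$)
$x = - \frac{10415}{29206} - \frac{7423 i \sqrt{86}}{43}$ ($x = \frac{\frac{59384}{\sqrt{2} \sqrt{-43}} + \frac{62490}{-43809}}{4} = \frac{\frac{59384}{\sqrt{2} i \sqrt{43}} + 62490 \left(- \frac{1}{43809}\right)}{4} = \frac{\frac{59384}{i \sqrt{86}} - \frac{20830}{14603}}{4} = \frac{59384 \left(- \frac{i \sqrt{86}}{86}\right) - \frac{20830}{14603}}{4} = \frac{- \frac{29692 i \sqrt{86}}{43} - \frac{20830}{14603}}{4} = \frac{- \frac{20830}{14603} - \frac{29692 i \sqrt{86}}{43}}{4} = - \frac{10415}{29206} - \frac{7423 i \sqrt{86}}{43} \approx -0.3566 - 1600.9 i$)
$g = \frac{34550656340}{14603} - \frac{59384 i \sqrt{86}}{43}$ ($g = 8 \left(\left(\left(- \frac{10415}{29206} - \frac{7423 i \sqrt{86}}{43}\right) + 156788\right) + 138962\right) = 8 \left(\left(\frac{4579139913}{29206} - \frac{7423 i \sqrt{86}}{43}\right) + 138962\right) = 8 \left(\frac{8637664085}{29206} - \frac{7423 i \sqrt{86}}{43}\right) = \frac{34550656340}{14603} - \frac{59384 i \sqrt{86}}{43} \approx 2.366 \cdot 10^{6} - 12807.0 i$)
$\frac{16392}{-448891} + \frac{g}{439879} = \frac{16392}{-448891} + \frac{\frac{34550656340}{14603} - \frac{59384 i \sqrt{86}}{43}}{439879} = 16392 \left(- \frac{1}{448891}\right) + \left(\frac{34550656340}{14603} - \frac{59384 i \sqrt{86}}{43}\right) \frac{1}{439879} = - \frac{16392}{448891} + \left(\frac{34550656340}{6423553037} - \frac{59384 i \sqrt{86}}{18914797}\right) = \frac{15404183793736436}{2883475146331967} - \frac{59384 i \sqrt{86}}{18914797}$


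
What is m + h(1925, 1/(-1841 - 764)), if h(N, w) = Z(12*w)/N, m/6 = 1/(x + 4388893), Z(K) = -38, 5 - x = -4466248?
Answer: -168241999/8523078025 ≈ -0.019740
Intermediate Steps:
x = 4466253 (x = 5 - 1*(-4466248) = 5 + 4466248 = 4466253)
m = 3/4427573 (m = 6/(4466253 + 4388893) = 6/8855146 = 6*(1/8855146) = 3/4427573 ≈ 6.7757e-7)
h(N, w) = -38/N
m + h(1925, 1/(-1841 - 764)) = 3/4427573 - 38/1925 = -168241999/8523078025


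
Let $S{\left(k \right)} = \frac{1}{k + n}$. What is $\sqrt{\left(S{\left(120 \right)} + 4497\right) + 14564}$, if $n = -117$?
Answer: $\frac{4 \sqrt{10722}}{3} \approx 138.06$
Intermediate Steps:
$S{\left(k \right)} = \frac{1}{-117 + k}$ ($S{\left(k \right)} = \frac{1}{k - 117} = \frac{1}{-117 + k}$)
$\sqrt{\left(S{\left(120 \right)} + 4497\right) + 14564} = \sqrt{\left(\frac{1}{-117 + 120} + 4497\right) + 14564} = \sqrt{\left(\frac{1}{3} + 4497\right) + 14564} = \sqrt{\frac{13492}{3} + 14564} = \sqrt{\frac{57184}{3}} = \frac{4 \sqrt{10722}}{3}$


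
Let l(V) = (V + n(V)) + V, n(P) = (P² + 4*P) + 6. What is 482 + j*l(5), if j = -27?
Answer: -1165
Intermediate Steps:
n(P) = 6 + P² + 4*P
l(V) = 6 + V² + 6*V (l(V) = (V + (6 + V² + 4*V)) + V = (6 + V² + 5*V) + V = 6 + V² + 6*V)
482 + j*l(5) = 482 - 27*(6 + 5² + 6*5) = 482 - 27*(6 + 25 + 30) = 482 - 27*61 = 482 - 1647 = -1165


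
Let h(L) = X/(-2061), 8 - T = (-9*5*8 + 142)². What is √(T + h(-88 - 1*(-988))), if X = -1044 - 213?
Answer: I*√22425791151/687 ≈ 217.98*I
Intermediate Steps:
X = -1257
T = -47516 (T = 8 - (-9*5*8 + 142)² = 8 - (-45*8 + 142)² = 8 - (-360 + 142)² = 8 - 1*(-218)² = 8 - 1*47524 = 8 - 47524 = -47516)
h(L) = 419/687 (h(L) = -1257/(-2061) = -1257*(-1/2061) = 419/687)
√(T + h(-88 - 1*(-988))) = √(-47516 + 419/687) = √(-32643073/687) = I*√22425791151/687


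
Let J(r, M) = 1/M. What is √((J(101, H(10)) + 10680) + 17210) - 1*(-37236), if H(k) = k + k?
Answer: 37236 + √2789005/10 ≈ 37403.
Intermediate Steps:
H(k) = 2*k
√((J(101, H(10)) + 10680) + 17210) - 1*(-37236) = √((1/(2*10) + 10680) + 17210) - 1*(-37236) = √((1/20 + 10680) + 17210) + 37236 = √(213601/20 + 17210) + 37236 = √(557801/20) + 37236 = √2789005/10 + 37236 = 37236 + √2789005/10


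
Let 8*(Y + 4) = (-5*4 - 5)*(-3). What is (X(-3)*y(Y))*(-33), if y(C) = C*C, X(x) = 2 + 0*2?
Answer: -61017/32 ≈ -1906.8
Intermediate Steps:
X(x) = 2 (X(x) = 2 + 0 = 2)
Y = 43/8 (Y = -4 + ((-5*4 - 5)*(-3))/8 = -4 + ((-20 - 5)*(-3))/8 = -4 + (-25*(-3))/8 = -4 + (1/8)*75 = -4 + 75/8 = 43/8 ≈ 5.3750)
y(C) = C**2
(X(-3)*y(Y))*(-33) = (2*(43/8)**2)*(-33) = (2*(1849/64))*(-33) = (1849/32)*(-33) = -61017/32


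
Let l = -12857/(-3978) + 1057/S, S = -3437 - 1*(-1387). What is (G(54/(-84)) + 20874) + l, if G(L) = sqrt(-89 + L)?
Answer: 3273991052/156825 + I*sqrt(17570)/14 ≈ 20877.0 + 9.468*I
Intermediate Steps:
S = -2050 (S = -3437 + 1387 = -2050)
l = 426002/156825 (l = -12857/(-3978) + 1057/(-2050) = -12857*(-1/3978) + 1057*(-1/2050) = 989/306 - 1057/2050 = 426002/156825 ≈ 2.7164)
(G(54/(-84)) + 20874) + l = (sqrt(-89 + 54/(-84)) + 20874) + 426002/156825 = (sqrt(-89 + 54*(-1/84)) + 20874) + 426002/156825 = (sqrt(-89 - 9/14) + 20874) + 426002/156825 = (sqrt(-1255/14) + 20874) + 426002/156825 = (I*sqrt(17570)/14 + 20874) + 426002/156825 = (20874 + I*sqrt(17570)/14) + 426002/156825 = 3273991052/156825 + I*sqrt(17570)/14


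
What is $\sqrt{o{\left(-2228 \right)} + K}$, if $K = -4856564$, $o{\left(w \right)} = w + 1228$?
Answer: $2 i \sqrt{1214391} \approx 2204.0 i$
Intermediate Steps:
$o{\left(w \right)} = 1228 + w$
$\sqrt{o{\left(-2228 \right)} + K} = \sqrt{\left(1228 - 2228\right) - 4856564} = \sqrt{-1000 - 4856564} = \sqrt{-4857564} = 2 i \sqrt{1214391}$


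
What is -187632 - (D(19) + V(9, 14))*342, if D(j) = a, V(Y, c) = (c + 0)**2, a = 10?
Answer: -258084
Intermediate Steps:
V(Y, c) = c**2
D(j) = 10
-187632 - (D(19) + V(9, 14))*342 = -187632 - (10 + 14**2)*342 = -187632 - (10 + 196)*342 = -187632 - 206*342 = -187632 - 1*70452 = -187632 - 70452 = -258084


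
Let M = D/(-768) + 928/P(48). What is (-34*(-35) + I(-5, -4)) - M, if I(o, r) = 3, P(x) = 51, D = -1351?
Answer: 5105091/4352 ≈ 1173.0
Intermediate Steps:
M = 86845/4352 (M = -1351/(-768) + 928/51 = -1351*(-1/768) + 928*(1/51) = 1351/768 + 928/51 = 86845/4352 ≈ 19.955)
(-34*(-35) + I(-5, -4)) - M = (-34*(-35) + 3) - 1*86845/4352 = (1190 + 3) - 86845/4352 = 1193 - 86845/4352 = 5105091/4352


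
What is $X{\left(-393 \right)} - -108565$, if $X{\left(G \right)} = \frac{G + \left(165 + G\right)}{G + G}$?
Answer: $\frac{28444237}{262} \approx 1.0857 \cdot 10^{5}$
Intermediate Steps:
$X{\left(G \right)} = \frac{165 + 2 G}{2 G}$
$X{\left(-393 \right)} - -108565 = \frac{\frac{165}{2} - 393}{-393} - -108565 = \left(- \frac{1}{393}\right) \left(- \frac{621}{2}\right) + 108565 = \frac{207}{262} + 108565 = \frac{28444237}{262}$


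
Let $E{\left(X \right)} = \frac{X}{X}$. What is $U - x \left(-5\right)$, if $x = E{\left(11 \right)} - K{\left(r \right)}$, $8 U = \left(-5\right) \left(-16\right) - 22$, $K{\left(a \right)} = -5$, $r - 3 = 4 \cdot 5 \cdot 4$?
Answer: $\frac{149}{4} \approx 37.25$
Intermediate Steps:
$E{\left(X \right)} = 1$
$r = 83$ ($r = 3 + 4 \cdot 5 \cdot 4 = 3 + 20 \cdot 4 = 3 + 80 = 83$)
$U = \frac{29}{4}$ ($U = \frac{\left(-5\right) \left(-16\right) - 22}{8} = \frac{80 - 22}{8} = \frac{1}{8} \cdot 58 = \frac{29}{4} \approx 7.25$)
$x = 6$ ($x = 1 - -5 = 1 + 5 = 6$)
$U - x \left(-5\right) = \frac{29}{4} - 6 \left(-5\right) = \frac{29}{4} - -30 = \frac{29}{4} + 30 = \frac{149}{4}$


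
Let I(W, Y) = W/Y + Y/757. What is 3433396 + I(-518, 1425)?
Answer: 3703691738599/1078725 ≈ 3.4334e+6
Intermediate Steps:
I(W, Y) = Y/757 + W/Y (I(W, Y) = W/Y + Y*(1/757) = W/Y + Y/757 = Y/757 + W/Y)
3433396 + I(-518, 1425) = 3433396 + ((1/757)*1425 - 518/1425) = 3433396 + (1425/757 - 518*1/1425) = 3433396 + (1425/757 - 518/1425) = 3433396 + 1638499/1078725 = 3703691738599/1078725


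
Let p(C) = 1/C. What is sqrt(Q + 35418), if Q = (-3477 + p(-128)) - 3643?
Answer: sqrt(7244286)/16 ≈ 168.22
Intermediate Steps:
Q = -911361/128 (Q = (-3477 + 1/(-128)) - 3643 = (-3477 - 1/128) - 3643 = -445057/128 - 3643 = -911361/128 ≈ -7120.0)
sqrt(Q + 35418) = sqrt(-911361/128 + 35418) = sqrt(3622143/128) = sqrt(7244286)/16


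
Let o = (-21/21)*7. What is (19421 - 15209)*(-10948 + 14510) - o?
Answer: 15003151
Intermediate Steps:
o = -7 (o = ((1/21)*(-21))*7 = -1*7 = -7)
(19421 - 15209)*(-10948 + 14510) - o = (19421 - 15209)*(-10948 + 14510) - 1*(-7) = 4212*3562 + 7 = 15003144 + 7 = 15003151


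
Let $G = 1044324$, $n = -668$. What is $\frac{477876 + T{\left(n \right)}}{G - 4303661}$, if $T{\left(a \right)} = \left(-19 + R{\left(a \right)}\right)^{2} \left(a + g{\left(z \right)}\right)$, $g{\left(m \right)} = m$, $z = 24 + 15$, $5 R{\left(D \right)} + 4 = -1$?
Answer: $- \frac{226276}{3259337} \approx -0.069424$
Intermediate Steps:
$R{\left(D \right)} = -1$ ($R{\left(D \right)} = - \frac{4}{5} + \frac{1}{5} \left(-1\right) = - \frac{4}{5} - \frac{1}{5} = -1$)
$z = 39$
$T{\left(a \right)} = 15600 + 400 a$ ($T{\left(a \right)} = \left(-19 - 1\right)^{2} \left(a + 39\right) = \left(-20\right)^{2} \left(39 + a\right) = 400 \left(39 + a\right) = 15600 + 400 a$)
$\frac{477876 + T{\left(n \right)}}{G - 4303661} = \frac{477876 + \left(15600 + 400 \left(-668\right)\right)}{1044324 - 4303661} = \frac{477876 + \left(15600 - 267200\right)}{-3259337} = \left(477876 - 251600\right) \left(- \frac{1}{3259337}\right) = 226276 \left(- \frac{1}{3259337}\right) = - \frac{226276}{3259337}$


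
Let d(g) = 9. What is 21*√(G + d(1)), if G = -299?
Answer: 21*I*√290 ≈ 357.62*I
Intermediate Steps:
21*√(G + d(1)) = 21*√(-299 + 9) = 21*√(-290) = 21*(I*√290) = 21*I*√290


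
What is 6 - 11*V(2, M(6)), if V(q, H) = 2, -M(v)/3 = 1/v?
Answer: -16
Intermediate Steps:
M(v) = -3/v
6 - 11*V(2, M(6)) = 6 - 11*2 = 6 - 22 = -16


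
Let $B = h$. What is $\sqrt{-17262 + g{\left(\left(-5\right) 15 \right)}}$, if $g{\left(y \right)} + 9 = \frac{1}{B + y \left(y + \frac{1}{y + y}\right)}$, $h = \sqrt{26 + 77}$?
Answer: $\frac{\sqrt{-194316019 - 34542 \sqrt{103}}}{\sqrt{11251 + 2 \sqrt{103}}} \approx 131.42 i$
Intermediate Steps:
$h = \sqrt{103} \approx 10.149$
$B = \sqrt{103} \approx 10.149$
$g{\left(y \right)} = -9 + \frac{1}{\sqrt{103} + y \left(y + \frac{1}{2 y}\right)}$ ($g{\left(y \right)} = -9 + \frac{1}{\sqrt{103} + y \left(y + \frac{1}{y + y}\right)} = -9 + \frac{1}{\sqrt{103} + y \left(y + \frac{1}{2 y}\right)}$)
$\sqrt{-17262 + g{\left(\left(-5\right) 15 \right)}} = \sqrt{-17262 + \frac{-7 - 18 \sqrt{103} - 18 \left(\left(-5\right) 15\right)^{2}}{1 + 2 \sqrt{103} + 2 \left(\left(-5\right) 15\right)^{2}}} = \sqrt{-17262 + \frac{-7 - 18 \sqrt{103} - 18 \left(-75\right)^{2}}{1 + 2 \sqrt{103} + 2 \left(-75\right)^{2}}} = \sqrt{-17262 + \frac{-7 - 18 \sqrt{103} - 101250}{1 + 2 \sqrt{103} + 2 \cdot 5625}} = \sqrt{-17262 + \frac{-7 - 18 \sqrt{103} - 101250}{1 + 2 \sqrt{103} + 11250}} = \sqrt{-17262 + \frac{-101257 - 18 \sqrt{103}}{11251 + 2 \sqrt{103}}}$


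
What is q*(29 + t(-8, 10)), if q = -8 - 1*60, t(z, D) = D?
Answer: -2652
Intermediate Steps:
q = -68 (q = -8 - 60 = -68)
q*(29 + t(-8, 10)) = -68*(29 + 10) = -68*39 = -2652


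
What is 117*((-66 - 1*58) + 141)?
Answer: 1989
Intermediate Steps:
117*((-66 - 1*58) + 141) = 117*((-66 - 58) + 141) = 117*(-124 + 141) = 117*17 = 1989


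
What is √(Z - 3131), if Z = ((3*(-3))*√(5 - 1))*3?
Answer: 7*I*√65 ≈ 56.436*I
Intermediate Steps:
Z = -54 (Z = -9*√4*3 = -9*2*3 = -18*3 = -54)
√(Z - 3131) = √(-54 - 3131) = √(-3185) = 7*I*√65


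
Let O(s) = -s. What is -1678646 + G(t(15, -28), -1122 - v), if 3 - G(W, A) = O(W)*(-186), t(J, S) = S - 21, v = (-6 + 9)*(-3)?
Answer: -1669529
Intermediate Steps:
v = -9 (v = 3*(-3) = -9)
t(J, S) = -21 + S
G(W, A) = 3 - 186*W (G(W, A) = 3 - (-W)*(-186) = 3 - 186*W)
-1678646 + G(t(15, -28), -1122 - v) = -1678646 + (3 - 186*(-21 - 28)) = -1678646 + (3 - 186*(-49)) = -1678646 + (3 + 9114) = -1678646 + 9117 = -1669529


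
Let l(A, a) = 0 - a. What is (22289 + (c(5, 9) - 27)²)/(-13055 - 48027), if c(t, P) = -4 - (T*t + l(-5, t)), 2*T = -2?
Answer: -11365/30541 ≈ -0.37212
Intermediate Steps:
T = -1 (T = (½)*(-2) = -1)
l(A, a) = -a
c(t, P) = -4 + 2*t (c(t, P) = -4 - (-t - t) = -4 - (-2)*t = -4 + 2*t)
(22289 + (c(5, 9) - 27)²)/(-13055 - 48027) = (22289 + ((-4 + 2*5) - 27)²)/(-13055 - 48027) = (22289 + ((-4 + 10) - 27)²)/(-61082) = (22289 + (6 - 27)²)*(-1/61082) = (22289 + (-21)²)*(-1/61082) = (22289 + 441)*(-1/61082) = 22730*(-1/61082) = -11365/30541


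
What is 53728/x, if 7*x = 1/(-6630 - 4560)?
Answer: -4208514240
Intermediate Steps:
x = -1/78330 (x = (1/(-6630 - 4560))/7 = (1/(-11190))/7 = (-1/11190*1)/7 = (⅐)*(-1/11190) = -1/78330 ≈ -1.2766e-5)
53728/x = 53728/(-1/78330) = 53728*(-78330) = -4208514240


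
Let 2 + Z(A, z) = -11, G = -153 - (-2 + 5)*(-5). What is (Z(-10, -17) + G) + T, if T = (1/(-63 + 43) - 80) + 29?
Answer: -4041/20 ≈ -202.05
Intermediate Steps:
G = -138 (G = -153 - 3*(-5) = -153 - 1*(-15) = -153 + 15 = -138)
Z(A, z) = -13 (Z(A, z) = -2 - 11 = -13)
T = -1021/20 (T = (1/(-20) - 80) + 29 = (-1/20 - 80) + 29 = -1601/20 + 29 = -1021/20 ≈ -51.050)
(Z(-10, -17) + G) + T = (-13 - 138) - 1021/20 = -151 - 1021/20 = -4041/20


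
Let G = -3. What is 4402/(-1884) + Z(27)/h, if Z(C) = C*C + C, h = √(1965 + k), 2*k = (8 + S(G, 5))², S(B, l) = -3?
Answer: -2201/942 + 108*√7910/565 ≈ 14.664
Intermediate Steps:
k = 25/2 (k = (8 - 3)²/2 = (½)*5² = (½)*25 = 25/2 ≈ 12.500)
h = √7910/2 (h = √(1965 + 25/2) = √(3955/2) = √7910/2 ≈ 44.469)
Z(C) = C + C² (Z(C) = C² + C = C + C²)
4402/(-1884) + Z(27)/h = 4402/(-1884) + (27*(1 + 27))/((√7910/2)) = 4402*(-1/1884) + (27*28)*(√7910/3955) = -2201/942 + 756*(√7910/3955) = -2201/942 + 108*√7910/565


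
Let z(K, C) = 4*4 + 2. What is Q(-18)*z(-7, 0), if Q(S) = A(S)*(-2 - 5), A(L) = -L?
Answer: -2268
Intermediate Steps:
z(K, C) = 18 (z(K, C) = 16 + 2 = 18)
Q(S) = 7*S (Q(S) = (-S)*(-2 - 5) = -S*(-7) = 7*S)
Q(-18)*z(-7, 0) = (7*(-18))*18 = -126*18 = -2268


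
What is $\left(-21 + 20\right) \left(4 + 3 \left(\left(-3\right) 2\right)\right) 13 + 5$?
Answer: $187$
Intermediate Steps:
$\left(-21 + 20\right) \left(4 + 3 \left(\left(-3\right) 2\right)\right) 13 + 5 = - (4 + 3 \left(-6\right)) 13 + 5 = - (4 - 18) 13 + 5 = \left(-1\right) \left(-14\right) 13 + 5 = 14 \cdot 13 + 5 = 182 + 5 = 187$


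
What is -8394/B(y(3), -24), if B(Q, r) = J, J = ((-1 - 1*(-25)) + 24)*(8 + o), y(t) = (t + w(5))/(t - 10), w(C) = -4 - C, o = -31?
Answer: 1399/184 ≈ 7.6033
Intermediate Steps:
y(t) = (-9 + t)/(-10 + t) (y(t) = (t + (-4 - 1*5))/(t - 10) = (t + (-4 - 5))/(-10 + t) = (t - 9)/(-10 + t) = (-9 + t)/(-10 + t))
J = -1104 (J = ((-1 - 1*(-25)) + 24)*(8 - 31) = ((-1 + 25) + 24)*(-23) = (24 + 24)*(-23) = 48*(-23) = -1104)
B(Q, r) = -1104
-8394/B(y(3), -24) = -8394/(-1104) = -8394*(-1/1104) = 1399/184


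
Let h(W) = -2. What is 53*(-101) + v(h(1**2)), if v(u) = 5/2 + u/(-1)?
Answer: -10697/2 ≈ -5348.5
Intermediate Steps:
v(u) = 5/2 - u (v(u) = 5*(1/2) + u*(-1) = 5/2 - u)
53*(-101) + v(h(1**2)) = 53*(-101) + (5/2 - 1*(-2)) = -5353 + (5/2 + 2) = -5353 + 9/2 = -10697/2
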